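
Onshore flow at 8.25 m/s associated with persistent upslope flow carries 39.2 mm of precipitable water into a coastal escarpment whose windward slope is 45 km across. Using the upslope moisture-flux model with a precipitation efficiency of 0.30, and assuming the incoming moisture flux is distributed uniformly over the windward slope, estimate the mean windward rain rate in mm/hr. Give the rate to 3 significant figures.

Incoming column moisture flux per unit ridge length: F = V × PW = 8.25 × 39.2 = 323.4 mm·m/s.
Spread over the 45 km slope with efficiency ε = 0.30: R = ε·F/W = 0.30 × 323.4 / 45000 m = 2.156e-03 mm/s.
R = 2.156e-03 × 3600 = 7.76 mm/hr.

R ≈ 7.76 mm/hr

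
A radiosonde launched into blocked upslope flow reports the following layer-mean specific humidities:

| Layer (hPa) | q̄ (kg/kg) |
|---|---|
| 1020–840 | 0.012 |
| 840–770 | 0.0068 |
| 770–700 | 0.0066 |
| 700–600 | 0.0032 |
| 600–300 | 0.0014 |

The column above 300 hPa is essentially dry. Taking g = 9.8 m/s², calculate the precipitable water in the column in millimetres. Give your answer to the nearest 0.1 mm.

PW ≈ 39.2 mm

Precipitable water is the column-integrated vapour mass per unit area: PW = (1/g) Σ q̄ Δp, with q in kg/kg and Δp in Pa (1 kg/m² of water = 1 mm).
Layer 1020–840 hPa: Δp = 180 hPa = 18000 Pa, q̄ = 0.012 kg/kg → 0.012 × 18000 / 9.8 = 22.04 mm
Layer 840–770 hPa: Δp = 70 hPa = 7000 Pa, q̄ = 0.0068 kg/kg → 0.0068 × 7000 / 9.8 = 4.86 mm
Layer 770–700 hPa: Δp = 70 hPa = 7000 Pa, q̄ = 0.0066 kg/kg → 0.0066 × 7000 / 9.8 = 4.71 mm
Layer 700–600 hPa: Δp = 100 hPa = 10000 Pa, q̄ = 0.0032 kg/kg → 0.0032 × 10000 / 9.8 = 3.27 mm
Layer 600–300 hPa: Δp = 300 hPa = 30000 Pa, q̄ = 0.0014 kg/kg → 0.0014 × 30000 / 9.8 = 4.29 mm
PW = 22.04 + 4.86 + 4.71 + 3.27 + 4.29 = 39.17 ≈ 39.2 mm.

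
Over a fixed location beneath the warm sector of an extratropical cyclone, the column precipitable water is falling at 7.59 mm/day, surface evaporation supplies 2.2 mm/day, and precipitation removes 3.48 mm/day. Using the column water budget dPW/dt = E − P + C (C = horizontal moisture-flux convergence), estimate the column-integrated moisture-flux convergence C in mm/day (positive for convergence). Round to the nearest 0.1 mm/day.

dPW/dt = -7.59 mm/day.
C = dPW/dt − E + P = (-7.59) − 2.2 + 3.48 = -6.3 mm/day.

C ≈ -6.3 mm/day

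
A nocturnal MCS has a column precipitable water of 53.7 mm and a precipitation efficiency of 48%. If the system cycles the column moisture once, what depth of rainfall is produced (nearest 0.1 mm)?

rainfall ≈ 25.8 mm

Rainfall = ε × PW = 0.48 × 53.7 = 25.8 mm.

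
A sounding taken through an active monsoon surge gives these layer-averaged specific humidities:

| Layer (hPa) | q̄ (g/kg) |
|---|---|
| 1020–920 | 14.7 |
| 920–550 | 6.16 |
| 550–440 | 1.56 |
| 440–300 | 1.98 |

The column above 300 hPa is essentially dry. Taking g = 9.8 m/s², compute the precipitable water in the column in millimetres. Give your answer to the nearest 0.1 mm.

PW ≈ 42.8 mm

Precipitable water is the column-integrated vapour mass per unit area: PW = (1/g) Σ q̄ Δp, with q in kg/kg and Δp in Pa (1 kg/m² of water = 1 mm).
Layer 1020–920 hPa: Δp = 100 hPa = 10000 Pa, q̄ = 0.0147 kg/kg → 0.0147 × 10000 / 9.8 = 15.00 mm
Layer 920–550 hPa: Δp = 370 hPa = 37000 Pa, q̄ = 0.00616 kg/kg → 0.00616 × 37000 / 9.8 = 23.26 mm
Layer 550–440 hPa: Δp = 110 hPa = 11000 Pa, q̄ = 0.00156 kg/kg → 0.00156 × 11000 / 9.8 = 1.75 mm
Layer 440–300 hPa: Δp = 140 hPa = 14000 Pa, q̄ = 0.00198 kg/kg → 0.00198 × 14000 / 9.8 = 2.83 mm
PW = 15.00 + 23.26 + 1.75 + 2.83 = 42.84 ≈ 42.8 mm.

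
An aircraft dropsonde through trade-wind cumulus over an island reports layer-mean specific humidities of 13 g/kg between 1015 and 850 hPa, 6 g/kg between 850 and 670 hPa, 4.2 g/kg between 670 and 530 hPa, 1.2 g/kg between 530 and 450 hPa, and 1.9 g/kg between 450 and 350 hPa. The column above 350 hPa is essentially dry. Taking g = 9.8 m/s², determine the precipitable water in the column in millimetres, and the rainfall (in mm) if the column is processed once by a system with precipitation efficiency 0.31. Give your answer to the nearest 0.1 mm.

Precipitable water is the column-integrated vapour mass per unit area: PW = (1/g) Σ q̄ Δp, with q in kg/kg and Δp in Pa (1 kg/m² of water = 1 mm).
Layer 1015–850 hPa: Δp = 165 hPa = 16500 Pa, q̄ = 0.013 kg/kg → 0.013 × 16500 / 9.8 = 21.89 mm
Layer 850–670 hPa: Δp = 180 hPa = 18000 Pa, q̄ = 0.006 kg/kg → 0.006 × 18000 / 9.8 = 11.02 mm
Layer 670–530 hPa: Δp = 140 hPa = 14000 Pa, q̄ = 0.0042 kg/kg → 0.0042 × 14000 / 9.8 = 6.00 mm
Layer 530–450 hPa: Δp = 80 hPa = 8000 Pa, q̄ = 0.0012 kg/kg → 0.0012 × 8000 / 9.8 = 0.98 mm
Layer 450–350 hPa: Δp = 100 hPa = 10000 Pa, q̄ = 0.0019 kg/kg → 0.0019 × 10000 / 9.8 = 1.94 mm
PW = 21.89 + 11.02 + 6.00 + 0.98 + 1.94 = 41.83 ≈ 41.8 mm.
Rainfall = ε × PW = 0.31 × 41.8 = 13.0 mm.

PW ≈ 41.8 mm; rainfall ≈ 13.0 mm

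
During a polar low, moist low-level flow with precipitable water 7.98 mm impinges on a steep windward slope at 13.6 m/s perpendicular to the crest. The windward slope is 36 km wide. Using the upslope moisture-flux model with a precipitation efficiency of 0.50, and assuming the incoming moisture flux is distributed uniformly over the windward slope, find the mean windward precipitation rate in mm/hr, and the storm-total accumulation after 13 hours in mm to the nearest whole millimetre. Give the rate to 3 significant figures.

R ≈ 5.43 mm/hr; total ≈ 71 mm

Incoming column moisture flux per unit ridge length: F = V × PW = 13.6 × 7.98 = 108.528 mm·m/s.
Spread over the 36 km slope with efficiency ε = 0.50: R = ε·F/W = 0.50 × 108.528 / 36000 m = 1.507e-03 mm/s.
R = 1.507e-03 × 3600 = 5.43 mm/hr.
Over 13 h: total = 5.43 × 13 = 70.59 ≈ 71 mm.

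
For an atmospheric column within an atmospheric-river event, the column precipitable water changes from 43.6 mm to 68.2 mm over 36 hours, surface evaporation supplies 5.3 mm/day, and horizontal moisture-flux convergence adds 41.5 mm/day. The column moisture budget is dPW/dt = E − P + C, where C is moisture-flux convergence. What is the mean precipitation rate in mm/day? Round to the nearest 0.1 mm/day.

dPW/dt = (68.2 − 43.6) mm / (36/24 day) = +16.400 mm/day.
P = E + C − dPW/dt = 5.3 + (41.5) − (+16.400) = 30.4 mm/day.

P ≈ 30.4 mm/day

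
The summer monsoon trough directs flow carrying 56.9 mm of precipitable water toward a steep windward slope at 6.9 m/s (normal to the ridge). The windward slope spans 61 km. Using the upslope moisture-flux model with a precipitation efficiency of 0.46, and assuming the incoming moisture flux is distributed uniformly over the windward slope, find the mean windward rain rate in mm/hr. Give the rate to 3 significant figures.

Incoming column moisture flux per unit ridge length: F = V × PW = 6.9 × 56.9 = 392.61 mm·m/s.
Spread over the 61 km slope with efficiency ε = 0.46: R = ε·F/W = 0.46 × 392.61 / 61000 m = 2.961e-03 mm/s.
R = 2.961e-03 × 3600 = 10.7 mm/hr.

R ≈ 10.7 mm/hr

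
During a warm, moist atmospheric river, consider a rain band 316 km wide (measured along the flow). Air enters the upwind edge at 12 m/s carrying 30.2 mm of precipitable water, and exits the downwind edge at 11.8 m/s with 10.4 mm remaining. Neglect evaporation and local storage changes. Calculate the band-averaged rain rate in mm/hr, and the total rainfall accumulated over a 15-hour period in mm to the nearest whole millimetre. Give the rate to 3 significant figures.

Column moisture flux per unit crosswind length is F = V × PW.
Inflow: F_in = 12 × 30.2 = 362.4 mm·m/s
Outflow: F_out = 11.8 × 10.4 = 122.72 mm·m/s
Steady-state rate R = (F_in − F_out)/L = (362.4 − 122.72) / 316000 m = 7.585e-04 mm/s.
R = 7.585e-04 × 3600 = 2.73 mm/hr.
Over 15 h: total = 2.73 × 15 = 40.95 ≈ 41 mm.

R ≈ 2.73 mm/hr; total ≈ 41 mm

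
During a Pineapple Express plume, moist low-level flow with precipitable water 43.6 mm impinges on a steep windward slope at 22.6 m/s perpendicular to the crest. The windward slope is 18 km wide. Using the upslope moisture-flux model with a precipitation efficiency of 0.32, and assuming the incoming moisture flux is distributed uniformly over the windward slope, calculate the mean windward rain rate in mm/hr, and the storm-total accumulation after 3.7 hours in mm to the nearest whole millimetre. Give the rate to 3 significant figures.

R ≈ 63.1 mm/hr; total ≈ 233 mm

Incoming column moisture flux per unit ridge length: F = V × PW = 22.6 × 43.6 = 985.36 mm·m/s.
Spread over the 18 km slope with efficiency ε = 0.32: R = ε·F/W = 0.32 × 985.36 / 18000 m = 1.752e-02 mm/s.
R = 1.752e-02 × 3600 = 63.1 mm/hr.
Over 3.7 h: total = 63.1 × 3.7 = 233.47 ≈ 233 mm.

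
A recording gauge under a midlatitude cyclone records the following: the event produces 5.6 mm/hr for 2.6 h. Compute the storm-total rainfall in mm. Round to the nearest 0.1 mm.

Total = Σ Rᵢ Δtᵢ = 5.6 × 2.6
      = 14.56 = 14.6 mm.

total ≈ 14.6 mm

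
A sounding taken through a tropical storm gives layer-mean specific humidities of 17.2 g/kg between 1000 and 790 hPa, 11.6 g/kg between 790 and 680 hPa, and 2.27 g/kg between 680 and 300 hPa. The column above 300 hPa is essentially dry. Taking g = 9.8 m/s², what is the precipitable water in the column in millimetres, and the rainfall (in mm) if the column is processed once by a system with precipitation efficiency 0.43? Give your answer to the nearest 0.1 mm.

Precipitable water is the column-integrated vapour mass per unit area: PW = (1/g) Σ q̄ Δp, with q in kg/kg and Δp in Pa (1 kg/m² of water = 1 mm).
Layer 1000–790 hPa: Δp = 210 hPa = 21000 Pa, q̄ = 0.0172 kg/kg → 0.0172 × 21000 / 9.8 = 36.86 mm
Layer 790–680 hPa: Δp = 110 hPa = 11000 Pa, q̄ = 0.0116 kg/kg → 0.0116 × 11000 / 9.8 = 13.02 mm
Layer 680–300 hPa: Δp = 380 hPa = 38000 Pa, q̄ = 0.00227 kg/kg → 0.00227 × 38000 / 9.8 = 8.80 mm
PW = 36.86 + 13.02 + 8.80 = 58.68 ≈ 58.7 mm.
Rainfall = ε × PW = 0.43 × 58.7 = 25.2 mm.

PW ≈ 58.7 mm; rainfall ≈ 25.2 mm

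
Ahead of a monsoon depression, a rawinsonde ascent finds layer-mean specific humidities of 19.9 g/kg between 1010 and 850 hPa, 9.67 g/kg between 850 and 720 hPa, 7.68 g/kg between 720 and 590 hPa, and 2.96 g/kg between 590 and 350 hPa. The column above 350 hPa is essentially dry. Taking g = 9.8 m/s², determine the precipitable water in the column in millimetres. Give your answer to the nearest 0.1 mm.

PW ≈ 62.8 mm

Precipitable water is the column-integrated vapour mass per unit area: PW = (1/g) Σ q̄ Δp, with q in kg/kg and Δp in Pa (1 kg/m² of water = 1 mm).
Layer 1010–850 hPa: Δp = 160 hPa = 16000 Pa, q̄ = 0.0199 kg/kg → 0.0199 × 16000 / 9.8 = 32.49 mm
Layer 850–720 hPa: Δp = 130 hPa = 13000 Pa, q̄ = 0.00967 kg/kg → 0.00967 × 13000 / 9.8 = 12.83 mm
Layer 720–590 hPa: Δp = 130 hPa = 13000 Pa, q̄ = 0.00768 kg/kg → 0.00768 × 13000 / 9.8 = 10.19 mm
Layer 590–350 hPa: Δp = 240 hPa = 24000 Pa, q̄ = 0.00296 kg/kg → 0.00296 × 24000 / 9.8 = 7.25 mm
PW = 32.49 + 12.83 + 10.19 + 7.25 = 62.76 ≈ 62.8 mm.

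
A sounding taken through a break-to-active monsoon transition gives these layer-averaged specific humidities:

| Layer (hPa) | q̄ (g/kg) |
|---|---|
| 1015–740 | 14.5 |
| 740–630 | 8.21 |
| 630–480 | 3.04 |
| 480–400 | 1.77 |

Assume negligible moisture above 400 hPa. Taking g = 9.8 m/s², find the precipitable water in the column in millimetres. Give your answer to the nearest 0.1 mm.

PW ≈ 56.0 mm

Precipitable water is the column-integrated vapour mass per unit area: PW = (1/g) Σ q̄ Δp, with q in kg/kg and Δp in Pa (1 kg/m² of water = 1 mm).
Layer 1015–740 hPa: Δp = 275 hPa = 27500 Pa, q̄ = 0.0145 kg/kg → 0.0145 × 27500 / 9.8 = 40.69 mm
Layer 740–630 hPa: Δp = 110 hPa = 11000 Pa, q̄ = 0.00821 kg/kg → 0.00821 × 11000 / 9.8 = 9.22 mm
Layer 630–480 hPa: Δp = 150 hPa = 15000 Pa, q̄ = 0.00304 kg/kg → 0.00304 × 15000 / 9.8 = 4.65 mm
Layer 480–400 hPa: Δp = 80 hPa = 8000 Pa, q̄ = 0.00177 kg/kg → 0.00177 × 8000 / 9.8 = 1.44 mm
PW = 40.69 + 9.22 + 4.65 + 1.44 = 56.00 ≈ 56.0 mm.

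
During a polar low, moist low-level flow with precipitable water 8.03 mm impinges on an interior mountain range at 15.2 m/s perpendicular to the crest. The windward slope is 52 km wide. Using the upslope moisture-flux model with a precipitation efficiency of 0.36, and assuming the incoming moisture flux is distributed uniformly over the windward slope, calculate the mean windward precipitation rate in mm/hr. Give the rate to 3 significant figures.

Incoming column moisture flux per unit ridge length: F = V × PW = 15.2 × 8.03 = 122.056 mm·m/s.
Spread over the 52 km slope with efficiency ε = 0.36: R = ε·F/W = 0.36 × 122.056 / 52000 m = 8.450e-04 mm/s.
R = 8.450e-04 × 3600 = 3.04 mm/hr.

R ≈ 3.04 mm/hr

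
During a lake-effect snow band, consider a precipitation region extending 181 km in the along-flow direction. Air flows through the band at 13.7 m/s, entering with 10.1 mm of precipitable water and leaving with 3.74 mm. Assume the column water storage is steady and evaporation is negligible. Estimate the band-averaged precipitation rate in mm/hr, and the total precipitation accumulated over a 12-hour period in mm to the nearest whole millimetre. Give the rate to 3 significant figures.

Column moisture flux per unit crosswind length is F = V × PW.
Inflow: F_in = 13.7 × 10.1 = 138.37 mm·m/s
Outflow: F_out = 13.7 × 3.74 = 51.238 mm·m/s
Steady-state rate R = (F_in − F_out)/L = (138.37 − 51.238) / 181000 m = 4.814e-04 mm/s.
R = 4.814e-04 × 3600 = 1.73 mm/hr.
Over 12 h: total = 1.73 × 12 = 20.76 ≈ 21 mm.

R ≈ 1.73 mm/hr; total ≈ 21 mm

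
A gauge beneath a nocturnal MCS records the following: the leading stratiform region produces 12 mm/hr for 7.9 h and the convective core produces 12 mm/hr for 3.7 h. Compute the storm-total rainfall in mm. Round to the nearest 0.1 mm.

total ≈ 139.2 mm

Total = Σ Rᵢ Δtᵢ = 12 × 7.9 + 12 × 3.7
      = 94.8 + 44.4 = 139.2 mm.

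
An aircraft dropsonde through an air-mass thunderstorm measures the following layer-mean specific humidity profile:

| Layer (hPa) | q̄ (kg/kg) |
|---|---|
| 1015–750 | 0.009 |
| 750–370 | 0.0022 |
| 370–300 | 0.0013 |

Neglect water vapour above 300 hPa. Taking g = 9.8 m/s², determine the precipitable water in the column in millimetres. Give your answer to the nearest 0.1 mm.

PW ≈ 33.8 mm

Precipitable water is the column-integrated vapour mass per unit area: PW = (1/g) Σ q̄ Δp, with q in kg/kg and Δp in Pa (1 kg/m² of water = 1 mm).
Layer 1015–750 hPa: Δp = 265 hPa = 26500 Pa, q̄ = 0.009 kg/kg → 0.009 × 26500 / 9.8 = 24.34 mm
Layer 750–370 hPa: Δp = 380 hPa = 38000 Pa, q̄ = 0.0022 kg/kg → 0.0022 × 38000 / 9.8 = 8.53 mm
Layer 370–300 hPa: Δp = 70 hPa = 7000 Pa, q̄ = 0.0013 kg/kg → 0.0013 × 7000 / 9.8 = 0.93 mm
PW = 24.34 + 8.53 + 0.93 = 33.80 ≈ 33.8 mm.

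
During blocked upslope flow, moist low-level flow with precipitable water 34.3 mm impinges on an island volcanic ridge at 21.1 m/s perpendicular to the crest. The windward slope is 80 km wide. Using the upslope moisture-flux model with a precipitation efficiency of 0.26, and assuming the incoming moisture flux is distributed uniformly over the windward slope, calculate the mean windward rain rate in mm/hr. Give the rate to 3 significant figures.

R ≈ 8.47 mm/hr

Incoming column moisture flux per unit ridge length: F = V × PW = 21.1 × 34.3 = 723.73 mm·m/s.
Spread over the 80 km slope with efficiency ε = 0.26: R = ε·F/W = 0.26 × 723.73 / 80000 m = 2.352e-03 mm/s.
R = 2.352e-03 × 3600 = 8.47 mm/hr.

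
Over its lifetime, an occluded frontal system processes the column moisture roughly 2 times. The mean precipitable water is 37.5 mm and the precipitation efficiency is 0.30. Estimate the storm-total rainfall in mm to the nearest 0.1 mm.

Each cycle deposits ε × PW = 0.30 × 37.5 = 11.25 mm.
Over 2 cycles: 2 × 11.25 = 22.5 mm.

rainfall ≈ 22.5 mm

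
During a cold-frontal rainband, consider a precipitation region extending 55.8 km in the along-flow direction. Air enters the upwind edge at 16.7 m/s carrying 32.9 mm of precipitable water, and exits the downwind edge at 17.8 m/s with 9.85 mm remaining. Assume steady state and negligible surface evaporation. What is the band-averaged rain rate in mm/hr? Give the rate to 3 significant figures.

R ≈ 24.1 mm/hr

Column moisture flux per unit crosswind length is F = V × PW.
Inflow: F_in = 16.7 × 32.9 = 549.43 mm·m/s
Outflow: F_out = 17.8 × 9.85 = 175.33 mm·m/s
Steady-state rate R = (F_in − F_out)/L = (549.43 − 175.33) / 55800 m = 6.704e-03 mm/s.
R = 6.704e-03 × 3600 = 24.1 mm/hr.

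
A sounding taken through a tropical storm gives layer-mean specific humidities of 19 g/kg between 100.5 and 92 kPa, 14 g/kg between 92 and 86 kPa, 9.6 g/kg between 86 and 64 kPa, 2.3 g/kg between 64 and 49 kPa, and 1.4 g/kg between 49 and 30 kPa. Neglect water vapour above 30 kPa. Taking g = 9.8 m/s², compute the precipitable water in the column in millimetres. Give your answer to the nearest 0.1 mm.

PW ≈ 52.8 mm

Precipitable water is the column-integrated vapour mass per unit area: PW = (1/g) Σ q̄ Δp, with q in kg/kg and Δp in Pa (1 kg/m² of water = 1 mm).
Layer 100.5–92 kPa: Δp = 85 hPa = 8500 Pa, q̄ = 0.019 kg/kg → 0.019 × 8500 / 9.8 = 16.48 mm
Layer 92–86 kPa: Δp = 60 hPa = 6000 Pa, q̄ = 0.014 kg/kg → 0.014 × 6000 / 9.8 = 8.57 mm
Layer 86–64 kPa: Δp = 220 hPa = 22000 Pa, q̄ = 0.0096 kg/kg → 0.0096 × 22000 / 9.8 = 21.55 mm
Layer 64–49 kPa: Δp = 150 hPa = 15000 Pa, q̄ = 0.0023 kg/kg → 0.0023 × 15000 / 9.8 = 3.52 mm
Layer 49–30 kPa: Δp = 190 hPa = 19000 Pa, q̄ = 0.0014 kg/kg → 0.0014 × 19000 / 9.8 = 2.71 mm
PW = 16.48 + 8.57 + 21.55 + 3.52 + 2.71 = 52.83 ≈ 52.8 mm.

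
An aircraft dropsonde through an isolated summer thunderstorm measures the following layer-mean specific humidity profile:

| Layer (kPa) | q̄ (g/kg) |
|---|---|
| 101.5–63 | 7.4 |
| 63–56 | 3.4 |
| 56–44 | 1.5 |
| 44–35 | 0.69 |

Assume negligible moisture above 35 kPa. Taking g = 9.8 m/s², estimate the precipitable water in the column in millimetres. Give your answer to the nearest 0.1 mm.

PW ≈ 34.0 mm

Precipitable water is the column-integrated vapour mass per unit area: PW = (1/g) Σ q̄ Δp, with q in kg/kg and Δp in Pa (1 kg/m² of water = 1 mm).
Layer 101.5–63 kPa: Δp = 385 hPa = 38500 Pa, q̄ = 0.0074 kg/kg → 0.0074 × 38500 / 9.8 = 29.07 mm
Layer 63–56 kPa: Δp = 70 hPa = 7000 Pa, q̄ = 0.0034 kg/kg → 0.0034 × 7000 / 9.8 = 2.43 mm
Layer 56–44 kPa: Δp = 120 hPa = 12000 Pa, q̄ = 0.0015 kg/kg → 0.0015 × 12000 / 9.8 = 1.84 mm
Layer 44–35 kPa: Δp = 90 hPa = 9000 Pa, q̄ = 0.00069 kg/kg → 0.00069 × 9000 / 9.8 = 0.63 mm
PW = 29.07 + 2.43 + 1.84 + 0.63 = 33.97 ≈ 34.0 mm.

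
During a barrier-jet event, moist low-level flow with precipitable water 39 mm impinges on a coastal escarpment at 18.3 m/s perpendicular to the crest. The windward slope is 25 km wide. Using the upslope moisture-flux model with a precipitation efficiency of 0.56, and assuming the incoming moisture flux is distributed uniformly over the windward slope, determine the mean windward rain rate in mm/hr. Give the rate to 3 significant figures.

Incoming column moisture flux per unit ridge length: F = V × PW = 18.3 × 39 = 713.7 mm·m/s.
Spread over the 25 km slope with efficiency ε = 0.56: R = ε·F/W = 0.56 × 713.7 / 25000 m = 1.599e-02 mm/s.
R = 1.599e-02 × 3600 = 57.6 mm/hr.

R ≈ 57.6 mm/hr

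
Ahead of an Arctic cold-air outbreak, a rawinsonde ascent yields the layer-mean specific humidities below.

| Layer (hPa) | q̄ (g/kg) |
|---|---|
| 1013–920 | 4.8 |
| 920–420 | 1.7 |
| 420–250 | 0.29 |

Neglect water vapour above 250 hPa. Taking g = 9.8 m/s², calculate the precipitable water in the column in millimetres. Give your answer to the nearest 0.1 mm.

Precipitable water is the column-integrated vapour mass per unit area: PW = (1/g) Σ q̄ Δp, with q in kg/kg and Δp in Pa (1 kg/m² of water = 1 mm).
Layer 1013–920 hPa: Δp = 93 hPa = 9300 Pa, q̄ = 0.0048 kg/kg → 0.0048 × 9300 / 9.8 = 4.56 mm
Layer 920–420 hPa: Δp = 500 hPa = 50000 Pa, q̄ = 0.0017 kg/kg → 0.0017 × 50000 / 9.8 = 8.67 mm
Layer 420–250 hPa: Δp = 170 hPa = 17000 Pa, q̄ = 0.00029 kg/kg → 0.00029 × 17000 / 9.8 = 0.50 mm
PW = 4.56 + 8.67 + 0.50 = 13.73 ≈ 13.7 mm.

PW ≈ 13.7 mm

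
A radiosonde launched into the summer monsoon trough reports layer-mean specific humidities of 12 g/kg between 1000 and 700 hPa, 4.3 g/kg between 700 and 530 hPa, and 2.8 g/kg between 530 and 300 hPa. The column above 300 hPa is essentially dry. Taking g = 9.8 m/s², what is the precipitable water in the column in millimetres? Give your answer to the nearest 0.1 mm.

Precipitable water is the column-integrated vapour mass per unit area: PW = (1/g) Σ q̄ Δp, with q in kg/kg and Δp in Pa (1 kg/m² of water = 1 mm).
Layer 1000–700 hPa: Δp = 300 hPa = 30000 Pa, q̄ = 0.012 kg/kg → 0.012 × 30000 / 9.8 = 36.73 mm
Layer 700–530 hPa: Δp = 170 hPa = 17000 Pa, q̄ = 0.0043 kg/kg → 0.0043 × 17000 / 9.8 = 7.46 mm
Layer 530–300 hPa: Δp = 230 hPa = 23000 Pa, q̄ = 0.0028 kg/kg → 0.0028 × 23000 / 9.8 = 6.57 mm
PW = 36.73 + 7.46 + 6.57 = 50.76 ≈ 50.8 mm.

PW ≈ 50.8 mm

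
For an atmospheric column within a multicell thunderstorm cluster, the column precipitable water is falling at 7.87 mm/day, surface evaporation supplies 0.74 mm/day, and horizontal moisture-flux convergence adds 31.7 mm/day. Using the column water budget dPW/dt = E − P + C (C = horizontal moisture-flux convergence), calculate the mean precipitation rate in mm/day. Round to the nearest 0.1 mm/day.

dPW/dt = -7.87 mm/day.
P = E + C − dPW/dt = 0.74 + (31.7) − (-7.87) = 40.3 mm/day.

P ≈ 40.3 mm/day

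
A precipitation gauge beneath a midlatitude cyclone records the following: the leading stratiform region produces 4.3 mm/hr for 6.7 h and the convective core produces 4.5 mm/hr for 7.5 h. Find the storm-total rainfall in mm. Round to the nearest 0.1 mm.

Total = Σ Rᵢ Δtᵢ = 4.3 × 6.7 + 4.5 × 7.5
      = 28.81 + 33.75 = 62.6 mm.

total ≈ 62.6 mm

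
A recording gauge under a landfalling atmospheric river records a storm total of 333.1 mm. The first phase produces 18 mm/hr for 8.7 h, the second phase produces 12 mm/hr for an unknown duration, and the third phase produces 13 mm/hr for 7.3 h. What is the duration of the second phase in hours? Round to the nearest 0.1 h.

duration ≈ 6.8 h

Known phases: 18 × 8.7 + 13 × 7.3 = 156.6 + 94.9 = 251.5 mm.
Remaining depth = 333.1 − 251.5 = 81.6 mm.
Duration = 81.6 / 12 = 6.8 h.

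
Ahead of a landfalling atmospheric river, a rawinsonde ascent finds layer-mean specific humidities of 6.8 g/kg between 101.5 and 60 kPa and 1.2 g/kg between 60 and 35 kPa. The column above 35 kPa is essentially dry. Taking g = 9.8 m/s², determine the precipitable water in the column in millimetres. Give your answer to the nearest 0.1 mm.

Precipitable water is the column-integrated vapour mass per unit area: PW = (1/g) Σ q̄ Δp, with q in kg/kg and Δp in Pa (1 kg/m² of water = 1 mm).
Layer 101.5–60 kPa: Δp = 415 hPa = 41500 Pa, q̄ = 0.0068 kg/kg → 0.0068 × 41500 / 9.8 = 28.80 mm
Layer 60–35 kPa: Δp = 250 hPa = 25000 Pa, q̄ = 0.0012 kg/kg → 0.0012 × 25000 / 9.8 = 3.06 mm
PW = 28.80 + 3.06 = 31.86 ≈ 31.9 mm.

PW ≈ 31.9 mm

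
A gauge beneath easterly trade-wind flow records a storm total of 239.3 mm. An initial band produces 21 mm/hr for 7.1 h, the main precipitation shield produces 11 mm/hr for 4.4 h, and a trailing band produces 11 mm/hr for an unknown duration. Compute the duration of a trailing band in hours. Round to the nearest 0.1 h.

Known phases: 21 × 7.1 + 11 × 4.4 = 149.1 + 48.4 = 197.5 mm.
Remaining depth = 239.3 − 197.5 = 41.8 mm.
Duration = 41.8 / 11 = 3.8 h.

duration ≈ 3.8 h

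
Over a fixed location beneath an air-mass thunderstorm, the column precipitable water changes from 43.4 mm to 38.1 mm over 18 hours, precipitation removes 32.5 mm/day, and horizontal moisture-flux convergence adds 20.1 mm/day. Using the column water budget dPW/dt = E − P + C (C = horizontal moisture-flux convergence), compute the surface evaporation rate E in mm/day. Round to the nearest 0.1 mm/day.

dPW/dt = (38.1 − 43.4) mm / (18/24 day) = -7.067 mm/day.
E = dPW/dt + P − C = (-7.067) + 32.5 − (20.1) = 5.3 mm/day.

E ≈ 5.3 mm/day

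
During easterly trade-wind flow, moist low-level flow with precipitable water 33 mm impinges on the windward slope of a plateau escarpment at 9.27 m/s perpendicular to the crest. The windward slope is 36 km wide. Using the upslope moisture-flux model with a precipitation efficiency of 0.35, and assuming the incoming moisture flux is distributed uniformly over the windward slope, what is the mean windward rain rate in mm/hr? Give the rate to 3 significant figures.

R ≈ 10.7 mm/hr

Incoming column moisture flux per unit ridge length: F = V × PW = 9.27 × 33 = 305.91 mm·m/s.
Spread over the 36 km slope with efficiency ε = 0.35: R = ε·F/W = 0.35 × 305.91 / 36000 m = 2.974e-03 mm/s.
R = 2.974e-03 × 3600 = 10.7 mm/hr.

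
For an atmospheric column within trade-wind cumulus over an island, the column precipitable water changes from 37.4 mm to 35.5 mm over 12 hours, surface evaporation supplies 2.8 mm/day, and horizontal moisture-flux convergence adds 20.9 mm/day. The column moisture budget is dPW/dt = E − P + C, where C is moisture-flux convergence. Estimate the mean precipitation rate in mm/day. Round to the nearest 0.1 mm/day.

dPW/dt = (35.5 − 37.4) mm / (12/24 day) = -3.800 mm/day.
P = E + C − dPW/dt = 2.8 + (20.9) − (-3.800) = 27.5 mm/day.

P ≈ 27.5 mm/day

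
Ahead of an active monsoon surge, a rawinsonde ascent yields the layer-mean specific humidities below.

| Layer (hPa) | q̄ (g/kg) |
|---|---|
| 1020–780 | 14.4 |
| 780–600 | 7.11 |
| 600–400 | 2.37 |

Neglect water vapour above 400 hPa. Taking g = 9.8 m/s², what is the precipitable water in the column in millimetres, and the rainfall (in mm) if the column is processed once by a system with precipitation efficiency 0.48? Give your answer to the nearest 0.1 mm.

Precipitable water is the column-integrated vapour mass per unit area: PW = (1/g) Σ q̄ Δp, with q in kg/kg and Δp in Pa (1 kg/m² of water = 1 mm).
Layer 1020–780 hPa: Δp = 240 hPa = 24000 Pa, q̄ = 0.0144 kg/kg → 0.0144 × 24000 / 9.8 = 35.27 mm
Layer 780–600 hPa: Δp = 180 hPa = 18000 Pa, q̄ = 0.00711 kg/kg → 0.00711 × 18000 / 9.8 = 13.06 mm
Layer 600–400 hPa: Δp = 200 hPa = 20000 Pa, q̄ = 0.00237 kg/kg → 0.00237 × 20000 / 9.8 = 4.84 mm
PW = 35.27 + 13.06 + 4.84 = 53.17 ≈ 53.2 mm.
Rainfall = ε × PW = 0.48 × 53.2 = 25.5 mm.

PW ≈ 53.2 mm; rainfall ≈ 25.5 mm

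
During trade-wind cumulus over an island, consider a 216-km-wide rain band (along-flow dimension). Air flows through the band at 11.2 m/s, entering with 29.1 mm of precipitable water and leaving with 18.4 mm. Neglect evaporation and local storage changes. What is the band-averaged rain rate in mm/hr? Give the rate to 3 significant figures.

Column moisture flux per unit crosswind length is F = V × PW.
Inflow: F_in = 11.2 × 29.1 = 325.92 mm·m/s
Outflow: F_out = 11.2 × 18.4 = 206.08 mm·m/s
Steady-state rate R = (F_in − F_out)/L = (325.92 − 206.08) / 216000 m = 5.548e-04 mm/s.
R = 5.548e-04 × 3600 = 2.00 mm/hr.

R ≈ 2.00 mm/hr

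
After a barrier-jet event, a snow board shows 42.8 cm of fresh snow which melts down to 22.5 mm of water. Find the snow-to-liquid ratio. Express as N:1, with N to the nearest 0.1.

ratio ≈ 19.0

Ratio = snow depth / SWE = 428 mm / 22.5 mm = 19.0, i.e. 19.0:1.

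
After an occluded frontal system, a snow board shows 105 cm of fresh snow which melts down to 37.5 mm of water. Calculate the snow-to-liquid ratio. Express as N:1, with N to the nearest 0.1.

ratio ≈ 28.0

Ratio = snow depth / SWE = 1050 mm / 37.5 mm = 28.0, i.e. 28.0:1.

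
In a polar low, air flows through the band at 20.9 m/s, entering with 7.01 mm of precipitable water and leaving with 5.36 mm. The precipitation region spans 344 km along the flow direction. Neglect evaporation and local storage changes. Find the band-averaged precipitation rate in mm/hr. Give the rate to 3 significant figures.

Column moisture flux per unit crosswind length is F = V × PW.
Inflow: F_in = 20.9 × 7.01 = 146.509 mm·m/s
Outflow: F_out = 20.9 × 5.36 = 112.024 mm·m/s
Steady-state rate R = (F_in − F_out)/L = (146.509 − 112.024) / 344000 m = 1.002e-04 mm/s.
R = 1.002e-04 × 3600 = 0.361 mm/hr.

R ≈ 0.361 mm/hr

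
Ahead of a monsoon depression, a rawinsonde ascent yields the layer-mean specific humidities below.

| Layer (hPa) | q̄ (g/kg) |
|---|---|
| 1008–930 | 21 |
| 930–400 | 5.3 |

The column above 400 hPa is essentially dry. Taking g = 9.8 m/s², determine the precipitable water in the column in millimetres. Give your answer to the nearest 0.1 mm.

Precipitable water is the column-integrated vapour mass per unit area: PW = (1/g) Σ q̄ Δp, with q in kg/kg and Δp in Pa (1 kg/m² of water = 1 mm).
Layer 1008–930 hPa: Δp = 78 hPa = 7800 Pa, q̄ = 0.021 kg/kg → 0.021 × 7800 / 9.8 = 16.71 mm
Layer 930–400 hPa: Δp = 530 hPa = 53000 Pa, q̄ = 0.0053 kg/kg → 0.0053 × 53000 / 9.8 = 28.66 mm
PW = 16.71 + 28.66 = 45.37 ≈ 45.4 mm.

PW ≈ 45.4 mm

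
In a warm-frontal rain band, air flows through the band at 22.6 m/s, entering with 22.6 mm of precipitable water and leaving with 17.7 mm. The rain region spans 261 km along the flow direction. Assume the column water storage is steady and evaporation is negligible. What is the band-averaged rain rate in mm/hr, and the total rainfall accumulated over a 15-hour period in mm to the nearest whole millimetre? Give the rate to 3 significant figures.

R ≈ 1.53 mm/hr; total ≈ 23 mm

Column moisture flux per unit crosswind length is F = V × PW.
Inflow: F_in = 22.6 × 22.6 = 510.76 mm·m/s
Outflow: F_out = 22.6 × 17.7 = 400.02 mm·m/s
Steady-state rate R = (F_in − F_out)/L = (510.76 − 400.02) / 261000 m = 4.243e-04 mm/s.
R = 4.243e-04 × 3600 = 1.53 mm/hr.
Over 15 h: total = 1.53 × 15 = 22.95 ≈ 23 mm.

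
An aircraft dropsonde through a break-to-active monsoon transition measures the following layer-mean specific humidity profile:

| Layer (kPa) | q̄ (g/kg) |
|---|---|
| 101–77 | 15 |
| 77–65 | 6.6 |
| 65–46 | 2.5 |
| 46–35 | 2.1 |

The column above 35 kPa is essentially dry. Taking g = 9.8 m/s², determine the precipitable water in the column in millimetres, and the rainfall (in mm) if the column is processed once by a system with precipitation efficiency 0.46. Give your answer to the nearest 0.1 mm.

PW ≈ 52.0 mm; rainfall ≈ 23.9 mm

Precipitable water is the column-integrated vapour mass per unit area: PW = (1/g) Σ q̄ Δp, with q in kg/kg and Δp in Pa (1 kg/m² of water = 1 mm).
Layer 101–77 kPa: Δp = 240 hPa = 24000 Pa, q̄ = 0.015 kg/kg → 0.015 × 24000 / 9.8 = 36.73 mm
Layer 77–65 kPa: Δp = 120 hPa = 12000 Pa, q̄ = 0.0066 kg/kg → 0.0066 × 12000 / 9.8 = 8.08 mm
Layer 65–46 kPa: Δp = 190 hPa = 19000 Pa, q̄ = 0.0025 kg/kg → 0.0025 × 19000 / 9.8 = 4.85 mm
Layer 46–35 kPa: Δp = 110 hPa = 11000 Pa, q̄ = 0.0021 kg/kg → 0.0021 × 11000 / 9.8 = 2.36 mm
PW = 36.73 + 8.08 + 4.85 + 2.36 = 52.02 ≈ 52.0 mm.
Rainfall = ε × PW = 0.46 × 52.0 = 23.9 mm.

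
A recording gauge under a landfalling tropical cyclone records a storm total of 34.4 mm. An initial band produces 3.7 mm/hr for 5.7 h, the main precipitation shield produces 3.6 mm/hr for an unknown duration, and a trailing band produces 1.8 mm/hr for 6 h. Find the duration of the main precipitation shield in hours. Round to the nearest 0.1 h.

Known phases: 3.7 × 5.7 + 1.8 × 6 = 21.09 + 10.8 = 31.89 mm.
Remaining depth = 34.4 − 31.89 = 2.51 mm.
Duration = 2.51 / 3.6 = 0.7 h.

duration ≈ 0.7 h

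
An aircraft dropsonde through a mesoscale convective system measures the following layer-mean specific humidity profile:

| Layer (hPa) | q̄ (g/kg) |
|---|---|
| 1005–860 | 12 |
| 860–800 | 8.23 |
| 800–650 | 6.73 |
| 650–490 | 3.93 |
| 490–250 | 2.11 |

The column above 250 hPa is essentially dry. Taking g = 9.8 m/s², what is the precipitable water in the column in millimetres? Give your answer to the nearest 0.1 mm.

Precipitable water is the column-integrated vapour mass per unit area: PW = (1/g) Σ q̄ Δp, with q in kg/kg and Δp in Pa (1 kg/m² of water = 1 mm).
Layer 1005–860 hPa: Δp = 145 hPa = 14500 Pa, q̄ = 0.012 kg/kg → 0.012 × 14500 / 9.8 = 17.76 mm
Layer 860–800 hPa: Δp = 60 hPa = 6000 Pa, q̄ = 0.00823 kg/kg → 0.00823 × 6000 / 9.8 = 5.04 mm
Layer 800–650 hPa: Δp = 150 hPa = 15000 Pa, q̄ = 0.00673 kg/kg → 0.00673 × 15000 / 9.8 = 10.30 mm
Layer 650–490 hPa: Δp = 160 hPa = 16000 Pa, q̄ = 0.00393 kg/kg → 0.00393 × 16000 / 9.8 = 6.42 mm
Layer 490–250 hPa: Δp = 240 hPa = 24000 Pa, q̄ = 0.00211 kg/kg → 0.00211 × 24000 / 9.8 = 5.17 mm
PW = 17.76 + 5.04 + 10.30 + 6.42 + 5.17 = 44.69 ≈ 44.7 mm.

PW ≈ 44.7 mm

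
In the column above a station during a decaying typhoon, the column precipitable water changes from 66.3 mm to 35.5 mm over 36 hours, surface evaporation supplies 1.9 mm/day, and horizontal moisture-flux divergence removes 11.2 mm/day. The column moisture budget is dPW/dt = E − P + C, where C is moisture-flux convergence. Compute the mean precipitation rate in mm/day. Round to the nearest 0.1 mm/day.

P ≈ 11.2 mm/day

dPW/dt = (35.5 − 66.3) mm / (36/24 day) = -20.533 mm/day.
P = E + C − dPW/dt = 1.9 + (-11.2) − (-20.533) = 11.2 mm/day.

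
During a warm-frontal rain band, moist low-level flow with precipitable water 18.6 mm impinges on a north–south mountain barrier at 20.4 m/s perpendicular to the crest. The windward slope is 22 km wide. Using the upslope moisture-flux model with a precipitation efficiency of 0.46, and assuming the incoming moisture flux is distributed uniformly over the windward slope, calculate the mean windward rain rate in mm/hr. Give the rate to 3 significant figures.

Incoming column moisture flux per unit ridge length: F = V × PW = 20.4 × 18.6 = 379.44 mm·m/s.
Spread over the 22 km slope with efficiency ε = 0.46: R = ε·F/W = 0.46 × 379.44 / 22000 m = 7.934e-03 mm/s.
R = 7.934e-03 × 3600 = 28.6 mm/hr.

R ≈ 28.6 mm/hr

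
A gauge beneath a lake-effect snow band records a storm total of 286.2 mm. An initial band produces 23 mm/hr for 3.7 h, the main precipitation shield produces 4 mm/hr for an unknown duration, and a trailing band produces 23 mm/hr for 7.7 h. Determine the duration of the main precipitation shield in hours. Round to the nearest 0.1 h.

duration ≈ 6.0 h

Known phases: 23 × 3.7 + 23 × 7.7 = 85.1 + 177.1 = 262.2 mm.
Remaining depth = 286.2 − 262.2 = 24 mm.
Duration = 24 / 4 = 6.0 h.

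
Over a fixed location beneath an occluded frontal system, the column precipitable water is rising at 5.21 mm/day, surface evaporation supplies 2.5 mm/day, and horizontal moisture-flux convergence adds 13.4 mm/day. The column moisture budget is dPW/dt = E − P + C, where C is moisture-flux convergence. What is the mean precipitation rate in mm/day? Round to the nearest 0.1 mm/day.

P ≈ 10.7 mm/day

dPW/dt = +5.21 mm/day.
P = E + C − dPW/dt = 2.5 + (13.4) − (+5.21) = 10.7 mm/day.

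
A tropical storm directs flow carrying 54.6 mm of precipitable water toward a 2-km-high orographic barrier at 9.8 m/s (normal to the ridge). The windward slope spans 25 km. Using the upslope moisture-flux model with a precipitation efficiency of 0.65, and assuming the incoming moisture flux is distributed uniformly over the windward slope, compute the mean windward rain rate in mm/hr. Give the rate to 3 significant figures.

Incoming column moisture flux per unit ridge length: F = V × PW = 9.8 × 54.6 = 535.08 mm·m/s.
Spread over the 25 km slope with efficiency ε = 0.65: R = ε·F/W = 0.65 × 535.08 / 25000 m = 1.391e-02 mm/s.
R = 1.391e-02 × 3600 = 50.1 mm/hr.

R ≈ 50.1 mm/hr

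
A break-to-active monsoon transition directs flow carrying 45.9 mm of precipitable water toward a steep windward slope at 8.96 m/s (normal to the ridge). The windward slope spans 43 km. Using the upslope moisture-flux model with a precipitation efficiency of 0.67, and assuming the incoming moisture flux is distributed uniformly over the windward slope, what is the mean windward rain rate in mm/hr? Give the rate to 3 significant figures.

R ≈ 23.1 mm/hr

Incoming column moisture flux per unit ridge length: F = V × PW = 8.96 × 45.9 = 411.264 mm·m/s.
Spread over the 43 km slope with efficiency ε = 0.67: R = ε·F/W = 0.67 × 411.264 / 43000 m = 6.408e-03 mm/s.
R = 6.408e-03 × 3600 = 23.1 mm/hr.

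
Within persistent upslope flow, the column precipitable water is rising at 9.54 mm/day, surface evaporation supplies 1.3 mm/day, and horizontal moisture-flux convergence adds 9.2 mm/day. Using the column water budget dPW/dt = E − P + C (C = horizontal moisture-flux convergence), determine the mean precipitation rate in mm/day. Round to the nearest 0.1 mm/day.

dPW/dt = +9.54 mm/day.
P = E + C − dPW/dt = 1.3 + (9.2) − (+9.54) = 1.0 mm/day.

P ≈ 1.0 mm/day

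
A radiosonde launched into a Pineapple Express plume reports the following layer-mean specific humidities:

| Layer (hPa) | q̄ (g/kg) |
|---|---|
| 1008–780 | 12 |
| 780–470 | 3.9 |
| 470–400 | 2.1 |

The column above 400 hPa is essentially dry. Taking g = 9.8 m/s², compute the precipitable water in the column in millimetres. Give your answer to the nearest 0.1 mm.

Precipitable water is the column-integrated vapour mass per unit area: PW = (1/g) Σ q̄ Δp, with q in kg/kg and Δp in Pa (1 kg/m² of water = 1 mm).
Layer 1008–780 hPa: Δp = 228 hPa = 22800 Pa, q̄ = 0.012 kg/kg → 0.012 × 22800 / 9.8 = 27.92 mm
Layer 780–470 hPa: Δp = 310 hPa = 31000 Pa, q̄ = 0.0039 kg/kg → 0.0039 × 31000 / 9.8 = 12.34 mm
Layer 470–400 hPa: Δp = 70 hPa = 7000 Pa, q̄ = 0.0021 kg/kg → 0.0021 × 7000 / 9.8 = 1.50 mm
PW = 27.92 + 12.34 + 1.50 = 41.76 ≈ 41.8 mm.

PW ≈ 41.8 mm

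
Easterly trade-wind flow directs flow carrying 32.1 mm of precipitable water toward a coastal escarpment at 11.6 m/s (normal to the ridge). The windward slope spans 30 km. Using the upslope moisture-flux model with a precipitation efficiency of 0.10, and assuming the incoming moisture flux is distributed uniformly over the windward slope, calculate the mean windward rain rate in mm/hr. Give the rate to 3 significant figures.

R ≈ 4.47 mm/hr

Incoming column moisture flux per unit ridge length: F = V × PW = 11.6 × 32.1 = 372.36 mm·m/s.
Spread over the 30 km slope with efficiency ε = 0.10: R = ε·F/W = 0.10 × 372.36 / 30000 m = 1.241e-03 mm/s.
R = 1.241e-03 × 3600 = 4.47 mm/hr.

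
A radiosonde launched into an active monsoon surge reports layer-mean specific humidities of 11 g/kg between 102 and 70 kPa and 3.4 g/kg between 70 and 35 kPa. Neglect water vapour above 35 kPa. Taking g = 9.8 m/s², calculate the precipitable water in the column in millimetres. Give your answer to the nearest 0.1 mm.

Precipitable water is the column-integrated vapour mass per unit area: PW = (1/g) Σ q̄ Δp, with q in kg/kg and Δp in Pa (1 kg/m² of water = 1 mm).
Layer 102–70 kPa: Δp = 320 hPa = 32000 Pa, q̄ = 0.011 kg/kg → 0.011 × 32000 / 9.8 = 35.92 mm
Layer 70–35 kPa: Δp = 350 hPa = 35000 Pa, q̄ = 0.0034 kg/kg → 0.0034 × 35000 / 9.8 = 12.14 mm
PW = 35.92 + 12.14 = 48.06 ≈ 48.1 mm.

PW ≈ 48.1 mm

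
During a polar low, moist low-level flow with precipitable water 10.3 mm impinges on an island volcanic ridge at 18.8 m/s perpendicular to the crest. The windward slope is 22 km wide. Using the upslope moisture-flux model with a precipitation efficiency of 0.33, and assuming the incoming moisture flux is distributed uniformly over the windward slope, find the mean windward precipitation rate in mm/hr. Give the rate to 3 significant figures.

R ≈ 10.5 mm/hr

Incoming column moisture flux per unit ridge length: F = V × PW = 18.8 × 10.3 = 193.64 mm·m/s.
Spread over the 22 km slope with efficiency ε = 0.33: R = ε·F/W = 0.33 × 193.64 / 22000 m = 2.905e-03 mm/s.
R = 2.905e-03 × 3600 = 10.5 mm/hr.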